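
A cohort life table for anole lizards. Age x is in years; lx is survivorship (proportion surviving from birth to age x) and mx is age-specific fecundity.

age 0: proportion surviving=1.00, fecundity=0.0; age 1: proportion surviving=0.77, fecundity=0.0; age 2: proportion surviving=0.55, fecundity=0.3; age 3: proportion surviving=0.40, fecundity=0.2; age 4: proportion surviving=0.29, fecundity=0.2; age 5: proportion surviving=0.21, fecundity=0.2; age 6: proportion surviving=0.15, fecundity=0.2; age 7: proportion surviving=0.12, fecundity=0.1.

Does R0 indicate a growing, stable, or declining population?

declining

R0 = Σ lx·mx = 0 + 0 + 0.165 + 0.08 + 0.058 + 0.042 + 0.03 + 0.012 = 0.387
R0 < 1, so the population is declining.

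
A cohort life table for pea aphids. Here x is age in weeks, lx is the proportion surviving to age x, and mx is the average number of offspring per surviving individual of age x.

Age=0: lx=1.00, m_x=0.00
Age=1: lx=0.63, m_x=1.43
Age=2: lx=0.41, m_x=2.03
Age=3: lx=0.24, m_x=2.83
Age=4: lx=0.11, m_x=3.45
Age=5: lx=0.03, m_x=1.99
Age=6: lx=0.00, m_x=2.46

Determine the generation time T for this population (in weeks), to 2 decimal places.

2.25

lx·mx: 0, 0.9009, 0.8323, 0.6792, 0.3795, 0.0597, 0 → R0 = 2.8516
x·lx·mx: 0, 0.9009, 1.6646, 2.0376, 1.518, 0.2985, 0 → Σ = 6.4196
T = 6.4196 / 2.8516 = 2.251227… → 2.25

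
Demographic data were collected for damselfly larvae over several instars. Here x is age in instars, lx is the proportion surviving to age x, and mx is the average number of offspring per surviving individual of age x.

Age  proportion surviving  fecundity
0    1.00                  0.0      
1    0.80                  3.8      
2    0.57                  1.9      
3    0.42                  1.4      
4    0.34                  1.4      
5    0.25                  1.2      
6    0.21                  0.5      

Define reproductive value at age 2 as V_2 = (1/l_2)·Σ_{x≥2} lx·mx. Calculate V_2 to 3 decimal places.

4.477

lx·mx for x ≥ 2: 1.083, 0.588, 0.476, 0.3, 0.105 → sum = 2.552
V_2 = 2.552 / l_2 = 2.552 / 0.57 = 4.477193… → 4.477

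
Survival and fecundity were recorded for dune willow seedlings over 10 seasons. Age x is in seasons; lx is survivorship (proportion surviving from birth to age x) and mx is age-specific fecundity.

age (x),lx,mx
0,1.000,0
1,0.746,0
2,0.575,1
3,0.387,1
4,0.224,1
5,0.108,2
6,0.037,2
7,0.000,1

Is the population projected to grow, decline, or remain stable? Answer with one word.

R0 = Σ lx·mx = 0 + 0 + 0.575 + 0.387 + 0.224 + 0.216 + 0.074 + 0 = 1.476
R0 > 1, so the population is growing.

growing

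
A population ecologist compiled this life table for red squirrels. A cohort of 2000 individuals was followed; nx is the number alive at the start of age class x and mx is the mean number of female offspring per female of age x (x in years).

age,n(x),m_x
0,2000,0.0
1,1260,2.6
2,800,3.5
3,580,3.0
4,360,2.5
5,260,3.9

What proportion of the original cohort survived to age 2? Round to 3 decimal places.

l_2 = n_2/n_0 = 800/2000 = 0.4 → 0.400

0.400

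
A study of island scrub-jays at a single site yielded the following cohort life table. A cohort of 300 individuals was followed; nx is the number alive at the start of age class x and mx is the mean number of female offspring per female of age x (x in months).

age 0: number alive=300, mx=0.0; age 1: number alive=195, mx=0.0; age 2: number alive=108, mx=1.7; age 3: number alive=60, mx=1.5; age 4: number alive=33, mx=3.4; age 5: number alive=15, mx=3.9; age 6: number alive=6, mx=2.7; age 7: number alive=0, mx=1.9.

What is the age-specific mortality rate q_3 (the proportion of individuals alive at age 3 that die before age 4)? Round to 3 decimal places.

0.450

lx = nx/n0 = nx/300: 1, 0.65, 0.36, 0.2, 0.11, 0.05, 0.02, 0
q_3 = (l_3 − l_4) / l_3 = (0.2 − 0.11) / 0.2
     = 0.09 / 0.2 = 0.45 → 0.450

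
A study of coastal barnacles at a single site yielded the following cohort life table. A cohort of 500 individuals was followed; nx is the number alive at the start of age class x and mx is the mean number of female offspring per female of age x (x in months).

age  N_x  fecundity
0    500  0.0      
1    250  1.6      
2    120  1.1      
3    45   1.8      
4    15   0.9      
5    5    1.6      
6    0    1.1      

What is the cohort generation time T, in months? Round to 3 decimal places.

1.578

lx = nx/n0 = nx/500: 1, 0.5, 0.24, 0.09, 0.03, 0.01, 0
lx·mx: 0, 0.8, 0.264, 0.162, 0.027, 0.016, 0 → R0 = 1.269
x·lx·mx: 0, 0.8, 0.528, 0.486, 0.108, 0.08, 0 → Σ = 2.002
T = 2.002 / 1.269 = 1.57762… → 1.578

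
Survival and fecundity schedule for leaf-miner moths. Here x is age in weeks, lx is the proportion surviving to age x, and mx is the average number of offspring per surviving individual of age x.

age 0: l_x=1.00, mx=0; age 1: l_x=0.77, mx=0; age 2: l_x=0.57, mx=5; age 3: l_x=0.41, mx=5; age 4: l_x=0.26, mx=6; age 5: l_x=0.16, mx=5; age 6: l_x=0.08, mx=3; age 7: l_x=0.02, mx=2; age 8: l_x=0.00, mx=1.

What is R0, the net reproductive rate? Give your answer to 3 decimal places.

lx·mx by age: 0, 0, 2.85, 2.05, 1.56, 0.8, 0.24, 0.04, 0
R0 = Σ lx·mx = 7.54 → 7.540

7.540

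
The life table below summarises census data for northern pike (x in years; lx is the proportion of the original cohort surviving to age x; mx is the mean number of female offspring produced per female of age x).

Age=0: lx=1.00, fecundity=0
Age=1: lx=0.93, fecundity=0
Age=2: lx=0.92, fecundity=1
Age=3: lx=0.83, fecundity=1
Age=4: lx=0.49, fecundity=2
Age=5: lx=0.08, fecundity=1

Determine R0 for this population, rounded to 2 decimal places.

2.81

lx·mx by age: 0, 0, 0.92, 0.83, 0.98, 0.08
R0 = Σ lx·mx = 2.81 → 2.81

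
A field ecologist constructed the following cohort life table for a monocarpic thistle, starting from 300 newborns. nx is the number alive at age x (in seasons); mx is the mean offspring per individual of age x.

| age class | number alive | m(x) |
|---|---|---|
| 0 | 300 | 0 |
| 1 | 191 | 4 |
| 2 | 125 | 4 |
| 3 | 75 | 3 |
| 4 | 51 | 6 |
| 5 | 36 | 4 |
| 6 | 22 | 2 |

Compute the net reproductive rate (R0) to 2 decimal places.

6.61

lx = nx/n0 = nx/300: 1, 0.63667…, 0.41667…, 0.25, 0.17, 0.12, 0.07333…
lx·mx by age: 0, 2.546667…, 1.666667…, 0.75, 1.02, 0.48, 0.146667…
R0 = Σ lx·mx = 6.61… → 6.61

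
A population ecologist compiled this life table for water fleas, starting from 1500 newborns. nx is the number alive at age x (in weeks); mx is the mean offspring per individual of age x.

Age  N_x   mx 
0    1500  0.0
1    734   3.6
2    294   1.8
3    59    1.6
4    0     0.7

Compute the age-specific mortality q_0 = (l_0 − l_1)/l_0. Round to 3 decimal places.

lx = nx/n0 = nx/1500: 1, 0.48933…, 0.196, 0.03933…, 0
q_0 = (l_0 − l_1) / l_0 = (1 − 0.489333…) / 1
     = 0.510667… / 1 = 0.510667… → 0.511

0.511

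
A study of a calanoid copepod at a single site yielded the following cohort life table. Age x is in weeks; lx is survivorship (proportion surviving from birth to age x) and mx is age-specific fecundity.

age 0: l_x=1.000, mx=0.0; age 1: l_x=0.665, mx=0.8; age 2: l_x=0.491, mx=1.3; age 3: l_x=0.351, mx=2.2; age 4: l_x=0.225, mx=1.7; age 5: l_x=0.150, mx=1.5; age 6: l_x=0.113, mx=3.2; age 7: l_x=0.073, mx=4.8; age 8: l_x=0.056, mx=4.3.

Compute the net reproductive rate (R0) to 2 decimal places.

3.50

lx·mx by age: 0, 0.532, 0.6383, 0.7722, 0.3825, 0.225, 0.3616, 0.3504, 0.2408
R0 = Σ lx·mx = 3.5028 → 3.50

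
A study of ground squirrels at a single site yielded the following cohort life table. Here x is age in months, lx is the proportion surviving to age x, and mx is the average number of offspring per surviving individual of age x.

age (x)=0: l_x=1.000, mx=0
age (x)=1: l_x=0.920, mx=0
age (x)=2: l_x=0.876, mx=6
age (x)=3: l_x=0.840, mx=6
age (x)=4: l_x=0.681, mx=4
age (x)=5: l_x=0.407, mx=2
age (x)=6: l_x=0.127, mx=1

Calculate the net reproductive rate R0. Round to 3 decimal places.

lx·mx by age: 0, 0, 5.256, 5.04, 2.724, 0.814, 0.127
R0 = Σ lx·mx = 13.961 → 13.961

13.961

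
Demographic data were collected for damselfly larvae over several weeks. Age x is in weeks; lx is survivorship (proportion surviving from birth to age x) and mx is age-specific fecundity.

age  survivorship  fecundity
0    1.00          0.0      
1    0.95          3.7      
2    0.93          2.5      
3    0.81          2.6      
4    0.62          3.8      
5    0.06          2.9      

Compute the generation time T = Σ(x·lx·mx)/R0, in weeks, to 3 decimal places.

lx·mx: 0, 3.515, 2.325, 2.106, 2.356, 0.174 → R0 = 10.476
x·lx·mx: 0, 3.515, 4.65, 6.318, 9.424, 0.87 → Σ = 24.777
T = 24.777 / 10.476 = 2.36512… → 2.365

2.365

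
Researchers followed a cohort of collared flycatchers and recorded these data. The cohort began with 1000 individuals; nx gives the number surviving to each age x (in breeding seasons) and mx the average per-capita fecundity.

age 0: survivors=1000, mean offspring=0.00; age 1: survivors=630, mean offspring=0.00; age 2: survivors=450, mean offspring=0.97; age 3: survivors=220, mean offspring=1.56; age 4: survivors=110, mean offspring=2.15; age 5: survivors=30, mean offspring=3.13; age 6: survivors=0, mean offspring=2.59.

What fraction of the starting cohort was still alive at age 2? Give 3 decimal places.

0.450

l_2 = n_2/n_0 = 450/1000 = 0.45 → 0.450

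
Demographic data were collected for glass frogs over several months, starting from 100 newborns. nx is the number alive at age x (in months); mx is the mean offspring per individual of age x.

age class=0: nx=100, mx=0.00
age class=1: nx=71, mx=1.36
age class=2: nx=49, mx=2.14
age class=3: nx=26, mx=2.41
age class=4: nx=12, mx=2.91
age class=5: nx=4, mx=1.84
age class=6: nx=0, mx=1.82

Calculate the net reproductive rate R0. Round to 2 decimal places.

lx = nx/n0 = nx/100: 1, 0.71, 0.49, 0.26, 0.12, 0.04, 0
lx·mx by age: 0, 0.9656, 1.0486, 0.6266, 0.3492, 0.0736, 0
R0 = Σ lx·mx = 3.0636 → 3.06

3.06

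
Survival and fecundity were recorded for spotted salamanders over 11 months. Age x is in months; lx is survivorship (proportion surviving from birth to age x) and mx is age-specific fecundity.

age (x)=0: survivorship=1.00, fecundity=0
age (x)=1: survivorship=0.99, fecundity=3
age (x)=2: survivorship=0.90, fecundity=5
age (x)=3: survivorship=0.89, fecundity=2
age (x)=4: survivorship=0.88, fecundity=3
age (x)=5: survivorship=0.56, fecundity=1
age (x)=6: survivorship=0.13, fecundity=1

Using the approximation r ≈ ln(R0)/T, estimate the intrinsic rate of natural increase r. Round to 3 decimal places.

1.013

R0 = Σ lx·mx = 0 + 2.97 + 4.5 + 1.78 + 2.64 + 0.56 + 0.13 = 12.58
Σ x·lx·mx = 31.45; T = 31.45/12.58 = 2.5
r ≈ ln(R0)/T = ln(12.58)/2.5 = 1.01284… → 1.013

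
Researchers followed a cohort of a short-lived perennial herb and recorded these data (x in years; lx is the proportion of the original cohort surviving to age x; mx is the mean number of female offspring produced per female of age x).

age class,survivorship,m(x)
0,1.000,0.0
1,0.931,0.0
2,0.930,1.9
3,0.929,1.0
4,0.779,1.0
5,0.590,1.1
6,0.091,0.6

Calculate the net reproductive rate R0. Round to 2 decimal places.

4.18

lx·mx by age: 0, 0, 1.767, 0.929, 0.779, 0.649, 0.0546
R0 = Σ lx·mx = 4.1786 → 4.18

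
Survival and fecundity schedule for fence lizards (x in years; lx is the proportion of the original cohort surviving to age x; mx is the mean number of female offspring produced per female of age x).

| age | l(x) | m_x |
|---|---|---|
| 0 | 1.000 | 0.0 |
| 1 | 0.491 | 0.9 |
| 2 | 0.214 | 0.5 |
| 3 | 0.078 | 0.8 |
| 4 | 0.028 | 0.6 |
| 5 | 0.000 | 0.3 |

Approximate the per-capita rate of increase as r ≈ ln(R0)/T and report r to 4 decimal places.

R0 = Σ lx·mx = 0 + 0.4419 + 0.107 + 0.0624 + 0.0168 + 0 = 0.6281
Σ x·lx·mx = 0.9103; T = 0.9103/0.6281 = 1.44929…
r ≈ ln(R0)/T = ln(0.6281)/1.44929… = -0.320885… → -0.3209

-0.3209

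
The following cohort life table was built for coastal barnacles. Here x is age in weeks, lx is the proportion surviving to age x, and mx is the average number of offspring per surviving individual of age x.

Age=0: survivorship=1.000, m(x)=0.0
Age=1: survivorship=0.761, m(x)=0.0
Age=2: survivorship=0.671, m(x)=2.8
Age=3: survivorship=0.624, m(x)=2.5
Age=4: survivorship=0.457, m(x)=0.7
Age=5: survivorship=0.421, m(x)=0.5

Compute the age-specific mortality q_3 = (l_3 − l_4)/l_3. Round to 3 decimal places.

0.268

q_3 = (l_3 − l_4) / l_3 = (0.624 − 0.457) / 0.624
     = 0.167 / 0.624 = 0.267628… → 0.268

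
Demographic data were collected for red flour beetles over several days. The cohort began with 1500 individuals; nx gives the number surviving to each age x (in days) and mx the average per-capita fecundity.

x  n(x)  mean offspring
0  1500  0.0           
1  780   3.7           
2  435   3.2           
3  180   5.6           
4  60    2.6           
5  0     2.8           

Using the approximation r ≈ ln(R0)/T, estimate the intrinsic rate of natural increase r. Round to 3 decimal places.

lx = nx/n0 = nx/1500: 1, 0.52, 0.29, 0.12, 0.04, 0
R0 = Σ lx·mx = 0 + 1.924 + 0.928 + 0.672 + 0.104 + 0 = 3.628
Σ x·lx·mx = 6.212; T = 6.212/3.628 = 1.71224…
r ≈ ln(R0)/T = ln(3.628)/1.71224… = 0.75263… → 0.753

0.753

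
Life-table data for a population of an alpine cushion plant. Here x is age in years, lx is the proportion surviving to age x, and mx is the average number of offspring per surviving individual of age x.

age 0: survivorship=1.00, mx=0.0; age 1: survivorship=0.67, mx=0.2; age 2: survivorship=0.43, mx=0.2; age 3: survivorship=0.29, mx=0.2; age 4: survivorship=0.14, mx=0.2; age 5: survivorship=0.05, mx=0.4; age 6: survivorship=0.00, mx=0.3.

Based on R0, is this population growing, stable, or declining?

declining

R0 = Σ lx·mx = 0 + 0.134 + 0.086 + 0.058 + 0.028 + 0.02 + 0 = 0.326
R0 < 1, so the population is declining.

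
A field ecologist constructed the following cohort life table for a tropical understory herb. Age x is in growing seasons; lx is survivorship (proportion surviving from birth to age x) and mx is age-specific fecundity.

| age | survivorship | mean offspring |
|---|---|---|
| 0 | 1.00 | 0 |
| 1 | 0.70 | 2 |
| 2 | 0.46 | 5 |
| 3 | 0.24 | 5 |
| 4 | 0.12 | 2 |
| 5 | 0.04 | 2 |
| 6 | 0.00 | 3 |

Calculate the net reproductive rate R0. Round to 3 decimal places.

lx·mx by age: 0, 1.4, 2.3, 1.2, 0.24, 0.08, 0
R0 = Σ lx·mx = 5.22 → 5.220

5.220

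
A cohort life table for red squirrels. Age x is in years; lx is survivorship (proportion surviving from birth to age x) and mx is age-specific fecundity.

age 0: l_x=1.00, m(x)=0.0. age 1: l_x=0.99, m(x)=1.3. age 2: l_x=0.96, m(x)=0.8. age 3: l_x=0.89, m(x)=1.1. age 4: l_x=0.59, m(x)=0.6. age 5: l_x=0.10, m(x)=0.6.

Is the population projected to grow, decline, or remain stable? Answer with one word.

R0 = Σ lx·mx = 0 + 1.287 + 0.768 + 0.979 + 0.354 + 0.06 = 3.448
R0 > 1, so the population is growing.

growing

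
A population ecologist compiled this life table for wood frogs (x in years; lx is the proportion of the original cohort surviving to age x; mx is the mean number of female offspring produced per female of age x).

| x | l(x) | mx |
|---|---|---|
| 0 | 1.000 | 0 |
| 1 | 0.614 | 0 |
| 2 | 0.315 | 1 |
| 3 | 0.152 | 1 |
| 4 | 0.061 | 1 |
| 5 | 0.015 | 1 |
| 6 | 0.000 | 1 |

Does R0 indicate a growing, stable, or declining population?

R0 = Σ lx·mx = 0 + 0 + 0.315 + 0.152 + 0.061 + 0.015 + 0 = 0.543
R0 < 1, so the population is declining.

declining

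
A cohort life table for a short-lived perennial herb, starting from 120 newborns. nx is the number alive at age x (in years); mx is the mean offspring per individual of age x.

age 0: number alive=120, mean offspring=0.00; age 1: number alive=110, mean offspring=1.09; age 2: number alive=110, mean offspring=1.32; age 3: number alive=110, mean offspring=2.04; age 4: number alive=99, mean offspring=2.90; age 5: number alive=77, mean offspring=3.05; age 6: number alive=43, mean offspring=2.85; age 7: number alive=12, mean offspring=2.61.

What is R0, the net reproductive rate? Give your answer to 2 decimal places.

lx = nx/n0 = nx/120: 1, 0.91667…, 0.91667…, 0.91667…, 0.825, 0.64167…, 0.35833…, 0.1
lx·mx by age: 0, 0.999167…, 1.21…, 1.87…, 2.3925, 1.957083…, 1.02125…, 0.261
R0 = Σ lx·mx = 9.711… → 9.71

9.71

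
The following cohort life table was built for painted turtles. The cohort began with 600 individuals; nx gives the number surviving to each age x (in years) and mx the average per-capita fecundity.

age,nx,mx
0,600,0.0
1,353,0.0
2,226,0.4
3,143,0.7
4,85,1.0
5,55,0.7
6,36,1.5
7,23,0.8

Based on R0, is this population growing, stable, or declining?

declining

lx = nx/n0 = nx/600: 1, 0.58833…, 0.37667…, 0.23833…, 0.14167…, 0.09167…, 0.06, 0.03833…
R0 = Σ lx·mx = 0 + 0 + 0.150667… + 0.166833… + 0.141667… + 0.064167… + 0.09 + 0.030667… = 0.644…
R0 < 1, so the population is declining.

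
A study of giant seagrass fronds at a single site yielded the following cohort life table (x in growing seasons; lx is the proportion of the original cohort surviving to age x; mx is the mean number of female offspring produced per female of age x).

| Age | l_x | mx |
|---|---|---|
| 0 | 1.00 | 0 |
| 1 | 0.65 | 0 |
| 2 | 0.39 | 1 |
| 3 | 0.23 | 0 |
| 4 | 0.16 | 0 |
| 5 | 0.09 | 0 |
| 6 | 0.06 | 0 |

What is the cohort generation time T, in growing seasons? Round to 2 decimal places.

lx·mx: 0, 0, 0.39, 0, 0, 0, 0 → R0 = 0.39
x·lx·mx: 0, 0, 0.78, 0, 0, 0, 0 → Σ = 0.78
T = 0.78 / 0.39 = 2 → 2.00

2.00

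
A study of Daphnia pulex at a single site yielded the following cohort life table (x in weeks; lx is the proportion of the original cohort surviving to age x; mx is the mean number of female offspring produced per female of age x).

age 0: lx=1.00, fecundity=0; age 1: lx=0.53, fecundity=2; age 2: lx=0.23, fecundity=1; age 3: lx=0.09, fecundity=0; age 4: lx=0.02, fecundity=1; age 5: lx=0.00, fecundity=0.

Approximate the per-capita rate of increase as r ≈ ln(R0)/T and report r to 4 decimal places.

R0 = Σ lx·mx = 0 + 1.06 + 0.23 + 0 + 0.02 + 0 = 1.31
Σ x·lx·mx = 1.6; T = 1.6/1.31 = 1.22137…
r ≈ ln(R0)/T = ln(1.31)/1.22137… = 0.221085… → 0.2211

0.2211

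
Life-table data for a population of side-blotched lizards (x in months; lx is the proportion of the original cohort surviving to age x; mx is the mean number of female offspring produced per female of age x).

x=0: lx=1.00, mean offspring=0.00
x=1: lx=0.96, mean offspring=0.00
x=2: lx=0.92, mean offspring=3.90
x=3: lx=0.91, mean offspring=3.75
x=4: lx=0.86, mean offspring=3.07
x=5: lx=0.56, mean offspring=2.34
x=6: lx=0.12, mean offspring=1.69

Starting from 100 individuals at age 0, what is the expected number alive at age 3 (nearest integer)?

91

Expected survivors = N0 · l_3 = 100 × 0.91 = 91 → 91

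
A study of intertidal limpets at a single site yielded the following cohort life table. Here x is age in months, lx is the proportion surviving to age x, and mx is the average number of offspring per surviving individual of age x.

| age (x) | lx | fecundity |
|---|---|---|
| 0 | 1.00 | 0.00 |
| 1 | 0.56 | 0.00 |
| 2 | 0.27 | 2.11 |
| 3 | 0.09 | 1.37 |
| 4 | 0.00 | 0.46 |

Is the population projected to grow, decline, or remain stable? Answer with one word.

declining

R0 = Σ lx·mx = 0 + 0 + 0.5697 + 0.1233 + 0 = 0.693
R0 < 1, so the population is declining.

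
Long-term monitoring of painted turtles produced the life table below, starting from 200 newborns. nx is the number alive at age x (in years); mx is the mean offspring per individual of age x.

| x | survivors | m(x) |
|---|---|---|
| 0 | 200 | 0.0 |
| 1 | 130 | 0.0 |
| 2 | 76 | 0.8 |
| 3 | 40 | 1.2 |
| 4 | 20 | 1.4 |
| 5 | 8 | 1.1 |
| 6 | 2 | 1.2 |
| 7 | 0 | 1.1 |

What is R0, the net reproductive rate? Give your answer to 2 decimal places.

lx = nx/n0 = nx/200: 1, 0.65, 0.38, 0.2, 0.1, 0.04, 0.01, 0
lx·mx by age: 0, 0, 0.304, 0.24, 0.14, 0.044, 0.012, 0
R0 = Σ lx·mx = 0.74 → 0.74

0.74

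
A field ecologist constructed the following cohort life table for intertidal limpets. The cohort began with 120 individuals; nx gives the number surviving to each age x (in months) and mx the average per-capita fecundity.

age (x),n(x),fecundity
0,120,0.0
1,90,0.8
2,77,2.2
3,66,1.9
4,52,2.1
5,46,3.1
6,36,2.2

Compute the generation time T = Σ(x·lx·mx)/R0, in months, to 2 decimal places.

lx = nx/n0 = nx/120: 1, 0.75, 0.64167…, 0.55, 0.43333…, 0.38333…, 0.3
lx·mx: 0, 0.6, 1.411667…, 1.045, 0.91…, 1.188333…, 0.66 → R0 = 5.815…
x·lx·mx: 0, 0.6, 2.823333…, 3.135, 3.64…, 5.941667…, 3.96 → Σ = 20.1…
T = 20.1… / 5.815… = 3.456578… → 3.46

3.46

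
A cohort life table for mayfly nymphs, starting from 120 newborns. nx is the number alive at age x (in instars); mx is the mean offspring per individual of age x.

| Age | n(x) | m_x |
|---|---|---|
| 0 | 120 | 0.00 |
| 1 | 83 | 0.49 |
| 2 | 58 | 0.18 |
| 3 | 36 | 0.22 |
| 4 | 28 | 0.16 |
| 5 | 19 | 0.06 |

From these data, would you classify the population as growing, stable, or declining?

lx = nx/n0 = nx/120: 1, 0.69167…, 0.48333…, 0.3, 0.23333…, 0.15833…
R0 = Σ lx·mx = 0 + 0.338917… + 0.087… + 0.066 + 0.037333… + 0.0095… = 0.53875…
R0 < 1, so the population is declining.

declining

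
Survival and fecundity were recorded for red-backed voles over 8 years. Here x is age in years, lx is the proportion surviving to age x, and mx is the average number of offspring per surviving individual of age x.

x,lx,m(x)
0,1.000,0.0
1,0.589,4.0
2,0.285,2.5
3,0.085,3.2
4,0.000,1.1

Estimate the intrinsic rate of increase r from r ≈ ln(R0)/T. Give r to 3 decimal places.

0.876

R0 = Σ lx·mx = 0 + 2.356 + 0.7125 + 0.272 + 0 = 3.3405
Σ x·lx·mx = 4.597; T = 4.597/3.3405 = 1.37614…
r ≈ ln(R0)/T = ln(3.3405)/1.37614… = 0.87645… → 0.876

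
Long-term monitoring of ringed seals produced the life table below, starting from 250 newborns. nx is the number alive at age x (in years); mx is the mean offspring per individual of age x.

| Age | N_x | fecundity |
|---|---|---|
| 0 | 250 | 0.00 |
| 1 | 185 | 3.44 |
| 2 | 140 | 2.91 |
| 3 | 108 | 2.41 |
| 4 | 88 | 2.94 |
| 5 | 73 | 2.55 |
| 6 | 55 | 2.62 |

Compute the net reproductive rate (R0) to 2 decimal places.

lx = nx/n0 = nx/250: 1, 0.74, 0.56, 0.432, 0.352, 0.292, 0.22
lx·mx by age: 0, 2.5456, 1.6296, 1.04112, 1.03488, 0.7446, 0.5764
R0 = Σ lx·mx = 7.5722 → 7.57

7.57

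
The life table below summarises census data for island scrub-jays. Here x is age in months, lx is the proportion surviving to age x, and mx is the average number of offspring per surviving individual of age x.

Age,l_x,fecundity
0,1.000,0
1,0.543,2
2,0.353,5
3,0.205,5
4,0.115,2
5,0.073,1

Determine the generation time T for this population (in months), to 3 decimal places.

lx·mx: 0, 1.086, 1.765, 1.025, 0.23, 0.073 → R0 = 4.179
x·lx·mx: 0, 1.086, 3.53, 3.075, 0.92, 0.365 → Σ = 8.976
T = 8.976 / 4.179 = 2.147882… → 2.148

2.148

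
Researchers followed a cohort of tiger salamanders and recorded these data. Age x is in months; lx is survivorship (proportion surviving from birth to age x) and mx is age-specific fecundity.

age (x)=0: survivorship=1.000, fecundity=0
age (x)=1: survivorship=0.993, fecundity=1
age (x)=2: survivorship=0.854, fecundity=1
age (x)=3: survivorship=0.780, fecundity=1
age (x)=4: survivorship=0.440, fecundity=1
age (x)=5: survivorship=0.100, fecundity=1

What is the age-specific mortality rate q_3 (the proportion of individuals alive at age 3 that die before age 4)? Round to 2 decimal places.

0.44

q_3 = (l_3 − l_4) / l_3 = (0.78 − 0.44) / 0.78
     = 0.34 / 0.78 = 0.435897… → 0.44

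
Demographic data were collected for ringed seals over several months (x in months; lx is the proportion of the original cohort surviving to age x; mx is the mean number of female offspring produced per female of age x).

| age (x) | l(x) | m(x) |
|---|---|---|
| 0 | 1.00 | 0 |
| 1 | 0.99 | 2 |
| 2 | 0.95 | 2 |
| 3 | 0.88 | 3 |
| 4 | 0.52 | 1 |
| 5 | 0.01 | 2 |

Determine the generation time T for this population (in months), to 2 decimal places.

2.25

lx·mx: 0, 1.98, 1.9, 2.64, 0.52, 0.02 → R0 = 7.06
x·lx·mx: 0, 1.98, 3.8, 7.92, 2.08, 0.1 → Σ = 15.88
T = 15.88 / 7.06 = 2.249292… → 2.25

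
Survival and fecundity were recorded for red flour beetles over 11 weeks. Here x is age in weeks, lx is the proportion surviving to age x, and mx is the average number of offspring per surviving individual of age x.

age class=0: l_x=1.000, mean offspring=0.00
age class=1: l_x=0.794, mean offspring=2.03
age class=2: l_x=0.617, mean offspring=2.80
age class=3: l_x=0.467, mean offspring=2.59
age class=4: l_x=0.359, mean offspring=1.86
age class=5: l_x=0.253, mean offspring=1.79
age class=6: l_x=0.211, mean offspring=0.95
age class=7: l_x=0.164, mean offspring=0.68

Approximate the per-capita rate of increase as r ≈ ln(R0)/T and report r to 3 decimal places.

0.685

R0 = Σ lx·mx = 0 + 1.61182 + 1.7276 + 1.20953 + 0.66774 + 0.45287 + 0.20045 + 0.11152 = 5.98153
Σ x·lx·mx = 15.61426; T = 15.61426/5.98153 = 2.61041…
r ≈ ln(R0)/T = ln(5.98153)/2.61041… = 0.68521… → 0.685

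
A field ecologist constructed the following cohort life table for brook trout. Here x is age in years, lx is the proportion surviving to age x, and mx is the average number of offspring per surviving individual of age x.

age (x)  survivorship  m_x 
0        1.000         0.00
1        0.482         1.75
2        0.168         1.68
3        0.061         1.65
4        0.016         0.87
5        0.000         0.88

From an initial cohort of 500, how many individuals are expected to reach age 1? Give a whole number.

241

Expected survivors = N0 · l_1 = 500 × 0.482 = 241 → 241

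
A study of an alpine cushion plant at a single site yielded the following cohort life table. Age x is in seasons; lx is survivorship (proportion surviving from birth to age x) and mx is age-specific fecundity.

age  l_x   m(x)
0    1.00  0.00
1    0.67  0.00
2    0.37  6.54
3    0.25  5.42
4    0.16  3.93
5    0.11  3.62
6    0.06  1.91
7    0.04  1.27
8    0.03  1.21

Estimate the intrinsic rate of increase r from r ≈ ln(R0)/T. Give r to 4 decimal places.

0.5464

R0 = Σ lx·mx = 0 + 0 + 2.4198 + 1.355 + 0.6288 + 0.3982 + 0.1146 + 0.0508 + 0.0363 = 5.0035
Σ x·lx·mx = 14.7444; T = 14.7444/5.0035 = 2.94682…
r ≈ ln(R0)/T = ln(5.0035)/2.94682… = 0.546399… → 0.5464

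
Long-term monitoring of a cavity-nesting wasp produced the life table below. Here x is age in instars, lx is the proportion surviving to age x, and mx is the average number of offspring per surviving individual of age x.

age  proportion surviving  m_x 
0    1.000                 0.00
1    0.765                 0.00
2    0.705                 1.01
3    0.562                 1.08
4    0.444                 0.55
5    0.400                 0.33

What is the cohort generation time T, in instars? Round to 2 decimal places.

lx·mx: 0, 0, 0.71205, 0.60696, 0.2442, 0.132 → R0 = 1.69521
x·lx·mx: 0, 0, 1.4241, 1.82088, 0.9768, 0.66 → Σ = 4.88178
T = 4.88178 / 1.69521 = 2.879749… → 2.88

2.88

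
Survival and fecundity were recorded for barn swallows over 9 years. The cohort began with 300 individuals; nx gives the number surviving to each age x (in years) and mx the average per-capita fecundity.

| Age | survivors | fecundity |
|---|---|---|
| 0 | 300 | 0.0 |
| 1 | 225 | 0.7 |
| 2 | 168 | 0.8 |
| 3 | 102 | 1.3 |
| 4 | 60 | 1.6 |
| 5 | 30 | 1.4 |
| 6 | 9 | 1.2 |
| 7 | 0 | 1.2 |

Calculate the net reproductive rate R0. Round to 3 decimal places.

lx = nx/n0 = nx/300: 1, 0.75, 0.56, 0.34, 0.2, 0.1, 0.03, 0
lx·mx by age: 0, 0.525, 0.448, 0.442, 0.32, 0.14, 0.036, 0
R0 = Σ lx·mx = 1.911 → 1.911

1.911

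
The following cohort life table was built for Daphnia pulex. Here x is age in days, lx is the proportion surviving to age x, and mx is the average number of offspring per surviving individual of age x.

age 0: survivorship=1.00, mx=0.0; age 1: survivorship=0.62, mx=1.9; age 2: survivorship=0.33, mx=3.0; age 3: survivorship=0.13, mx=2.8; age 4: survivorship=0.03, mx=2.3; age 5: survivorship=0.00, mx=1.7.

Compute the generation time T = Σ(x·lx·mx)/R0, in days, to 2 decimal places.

lx·mx: 0, 1.178, 0.99, 0.364, 0.069, 0 → R0 = 2.601
x·lx·mx: 0, 1.178, 1.98, 1.092, 0.276, 0 → Σ = 4.526
T = 4.526 / 2.601 = 1.7401… → 1.74

1.74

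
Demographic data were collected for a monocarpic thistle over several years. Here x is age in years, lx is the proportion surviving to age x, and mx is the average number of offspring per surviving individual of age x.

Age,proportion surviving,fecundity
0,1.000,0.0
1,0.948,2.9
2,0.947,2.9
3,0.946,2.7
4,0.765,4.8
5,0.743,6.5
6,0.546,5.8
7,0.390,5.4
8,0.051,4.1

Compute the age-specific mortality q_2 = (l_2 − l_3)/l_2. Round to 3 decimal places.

0.001

q_2 = (l_2 − l_3) / l_2 = (0.947 − 0.946) / 0.947
     = 0.001 / 0.947 = 0.001056… → 0.001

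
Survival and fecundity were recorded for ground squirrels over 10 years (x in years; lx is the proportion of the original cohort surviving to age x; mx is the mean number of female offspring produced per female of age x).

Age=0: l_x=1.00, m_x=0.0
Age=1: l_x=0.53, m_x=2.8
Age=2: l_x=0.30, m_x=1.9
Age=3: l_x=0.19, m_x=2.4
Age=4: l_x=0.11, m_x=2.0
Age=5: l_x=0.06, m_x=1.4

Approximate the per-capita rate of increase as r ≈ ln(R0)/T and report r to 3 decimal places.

R0 = Σ lx·mx = 0 + 1.484 + 0.57 + 0.456 + 0.22 + 0.084 = 2.814
Σ x·lx·mx = 5.292; T = 5.292/2.814 = 1.8806…
r ≈ ln(R0)/T = ln(2.814)/1.8806… = 0.55015… → 0.550

0.550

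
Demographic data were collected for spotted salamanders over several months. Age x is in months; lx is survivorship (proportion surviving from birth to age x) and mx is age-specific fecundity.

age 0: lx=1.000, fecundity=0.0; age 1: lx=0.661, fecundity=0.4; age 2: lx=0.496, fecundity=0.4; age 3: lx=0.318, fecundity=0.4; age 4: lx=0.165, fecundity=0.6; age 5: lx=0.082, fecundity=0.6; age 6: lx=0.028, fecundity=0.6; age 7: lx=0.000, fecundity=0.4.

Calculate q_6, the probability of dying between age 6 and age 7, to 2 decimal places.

q_6 = (l_6 − l_7) / l_6 = (0.028 − 0) / 0.028
     = 0.028 / 0.028 = 1 → 1.00

1.00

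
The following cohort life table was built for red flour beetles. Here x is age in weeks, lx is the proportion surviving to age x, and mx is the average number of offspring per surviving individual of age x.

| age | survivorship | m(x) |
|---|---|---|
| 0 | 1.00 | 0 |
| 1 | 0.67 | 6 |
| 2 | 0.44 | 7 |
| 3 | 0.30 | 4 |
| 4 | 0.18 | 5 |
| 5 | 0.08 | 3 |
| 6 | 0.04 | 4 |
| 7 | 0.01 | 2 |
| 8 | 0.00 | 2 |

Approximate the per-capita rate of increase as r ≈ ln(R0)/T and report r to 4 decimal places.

1.1066

R0 = Σ lx·mx = 0 + 4.02 + 3.08 + 1.2 + 0.9 + 0.24 + 0.16 + 0.02 + 0 = 9.62
Σ x·lx·mx = 19.68; T = 19.68/9.62 = 2.04574…
r ≈ ln(R0)/T = ln(9.62)/2.04574… = 1.106615… → 1.1066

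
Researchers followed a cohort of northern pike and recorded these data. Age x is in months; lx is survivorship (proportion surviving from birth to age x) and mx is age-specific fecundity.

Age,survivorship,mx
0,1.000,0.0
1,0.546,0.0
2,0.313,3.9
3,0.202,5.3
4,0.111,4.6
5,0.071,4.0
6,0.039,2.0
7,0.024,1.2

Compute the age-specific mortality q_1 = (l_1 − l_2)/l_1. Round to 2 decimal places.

0.43

q_1 = (l_1 − l_2) / l_1 = (0.546 − 0.313) / 0.546
     = 0.233 / 0.546 = 0.42674… → 0.43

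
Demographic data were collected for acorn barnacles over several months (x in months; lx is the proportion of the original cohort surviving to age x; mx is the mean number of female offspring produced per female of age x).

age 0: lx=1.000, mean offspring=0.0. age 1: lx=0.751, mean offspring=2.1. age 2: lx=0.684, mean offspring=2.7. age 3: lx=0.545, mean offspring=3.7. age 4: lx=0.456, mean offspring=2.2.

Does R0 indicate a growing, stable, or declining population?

R0 = Σ lx·mx = 0 + 1.5771 + 1.8468 + 2.0165 + 1.0032 = 6.4436
R0 > 1, so the population is growing.

growing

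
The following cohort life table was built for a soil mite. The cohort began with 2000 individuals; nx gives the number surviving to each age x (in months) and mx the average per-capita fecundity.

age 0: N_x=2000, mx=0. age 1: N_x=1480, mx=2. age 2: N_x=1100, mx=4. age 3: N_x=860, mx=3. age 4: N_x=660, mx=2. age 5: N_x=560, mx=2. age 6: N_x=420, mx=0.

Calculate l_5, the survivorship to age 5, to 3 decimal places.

0.280

l_5 = n_5/n_0 = 560/2000 = 0.28 → 0.280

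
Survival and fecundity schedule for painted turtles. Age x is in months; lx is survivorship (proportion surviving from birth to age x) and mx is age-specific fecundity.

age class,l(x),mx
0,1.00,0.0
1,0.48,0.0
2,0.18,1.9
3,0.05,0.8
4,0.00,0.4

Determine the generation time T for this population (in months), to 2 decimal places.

2.10

lx·mx: 0, 0, 0.342, 0.04, 0 → R0 = 0.382
x·lx·mx: 0, 0, 0.684, 0.12, 0 → Σ = 0.804
T = 0.804 / 0.382 = 2.104712… → 2.10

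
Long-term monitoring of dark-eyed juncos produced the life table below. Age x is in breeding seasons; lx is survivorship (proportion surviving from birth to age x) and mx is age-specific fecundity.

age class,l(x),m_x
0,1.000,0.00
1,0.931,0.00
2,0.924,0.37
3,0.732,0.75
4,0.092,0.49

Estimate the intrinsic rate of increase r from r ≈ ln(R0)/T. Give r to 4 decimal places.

-0.0247

R0 = Σ lx·mx = 0 + 0 + 0.34188 + 0.549 + 0.04508 = 0.93596
Σ x·lx·mx = 2.51108; T = 2.51108/0.93596 = 2.68289…
r ≈ ln(R0)/T = ln(0.93596)/2.68289… = -0.024668… → -0.0247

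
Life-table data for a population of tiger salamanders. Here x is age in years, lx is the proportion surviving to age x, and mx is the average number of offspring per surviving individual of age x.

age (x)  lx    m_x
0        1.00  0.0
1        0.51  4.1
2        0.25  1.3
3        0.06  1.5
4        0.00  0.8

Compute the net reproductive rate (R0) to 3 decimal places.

lx·mx by age: 0, 2.091, 0.325, 0.09, 0
R0 = Σ lx·mx = 2.506 → 2.506

2.506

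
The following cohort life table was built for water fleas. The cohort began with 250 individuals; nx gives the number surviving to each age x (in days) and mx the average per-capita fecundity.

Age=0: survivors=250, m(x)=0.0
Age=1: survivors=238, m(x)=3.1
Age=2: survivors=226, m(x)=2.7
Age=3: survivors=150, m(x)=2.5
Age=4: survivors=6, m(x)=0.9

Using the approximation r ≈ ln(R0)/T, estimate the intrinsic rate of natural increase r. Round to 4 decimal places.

1.0763

lx = nx/n0 = nx/250: 1, 0.952, 0.904, 0.6, 0.024
R0 = Σ lx·mx = 0 + 2.9512 + 2.4408 + 1.5 + 0.0216 = 6.9136
Σ x·lx·mx = 12.4192; T = 12.4192/6.9136 = 1.79634…
r ≈ ln(R0)/T = ln(6.9136)/1.79634… = 1.076348… → 1.0763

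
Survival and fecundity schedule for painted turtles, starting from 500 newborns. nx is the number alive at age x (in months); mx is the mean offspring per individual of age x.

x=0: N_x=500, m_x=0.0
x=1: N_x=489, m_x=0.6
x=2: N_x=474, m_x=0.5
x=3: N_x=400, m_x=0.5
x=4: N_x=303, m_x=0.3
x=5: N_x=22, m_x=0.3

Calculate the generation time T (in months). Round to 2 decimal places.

2.13

lx = nx/n0 = nx/500: 1, 0.978, 0.948, 0.8, 0.606, 0.044
lx·mx: 0, 0.5868, 0.474, 0.4, 0.1818, 0.0132 → R0 = 1.6558
x·lx·mx: 0, 0.5868, 0.948, 1.2, 0.7272, 0.066 → Σ = 3.528
T = 3.528 / 1.6558 = 2.130692… → 2.13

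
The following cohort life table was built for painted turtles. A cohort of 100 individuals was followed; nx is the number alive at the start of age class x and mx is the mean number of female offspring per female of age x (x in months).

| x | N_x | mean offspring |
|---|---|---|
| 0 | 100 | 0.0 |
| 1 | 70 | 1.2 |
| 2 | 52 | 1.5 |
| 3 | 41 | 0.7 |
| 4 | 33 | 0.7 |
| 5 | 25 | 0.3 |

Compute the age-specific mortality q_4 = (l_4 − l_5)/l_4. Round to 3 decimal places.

lx = nx/n0 = nx/100: 1, 0.7, 0.52, 0.41, 0.33, 0.25
q_4 = (l_4 − l_5) / l_4 = (0.33 − 0.25) / 0.33
     = 0.08 / 0.33 = 0.242424… → 0.242

0.242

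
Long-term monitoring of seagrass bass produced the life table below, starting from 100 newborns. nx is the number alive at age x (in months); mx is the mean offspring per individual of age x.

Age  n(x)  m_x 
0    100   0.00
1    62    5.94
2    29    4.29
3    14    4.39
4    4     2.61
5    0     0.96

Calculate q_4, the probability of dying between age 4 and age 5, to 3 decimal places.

lx = nx/n0 = nx/100: 1, 0.62, 0.29, 0.14, 0.04, 0
q_4 = (l_4 − l_5) / l_4 = (0.04 − 0) / 0.04
     = 0.04 / 0.04 = 1 → 1.000

1.000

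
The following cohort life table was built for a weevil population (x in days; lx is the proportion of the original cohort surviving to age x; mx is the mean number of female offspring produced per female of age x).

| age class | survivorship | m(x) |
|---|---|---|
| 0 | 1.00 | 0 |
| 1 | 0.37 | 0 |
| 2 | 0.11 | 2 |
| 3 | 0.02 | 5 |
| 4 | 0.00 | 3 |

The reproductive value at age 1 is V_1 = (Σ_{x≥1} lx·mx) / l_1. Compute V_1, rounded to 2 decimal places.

lx·mx for x ≥ 1: 0, 0.22, 0.1, 0 → sum = 0.32
V_1 = 0.32 / l_1 = 0.32 / 0.37 = 0.864865… → 0.86

0.86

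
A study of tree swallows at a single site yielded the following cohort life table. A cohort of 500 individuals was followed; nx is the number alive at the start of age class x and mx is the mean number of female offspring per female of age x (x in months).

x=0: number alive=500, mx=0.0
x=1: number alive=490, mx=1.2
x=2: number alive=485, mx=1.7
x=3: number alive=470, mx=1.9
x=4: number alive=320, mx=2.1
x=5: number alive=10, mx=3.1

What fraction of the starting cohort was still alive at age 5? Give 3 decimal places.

l_5 = n_5/n_0 = 10/500 = 0.02 → 0.020

0.020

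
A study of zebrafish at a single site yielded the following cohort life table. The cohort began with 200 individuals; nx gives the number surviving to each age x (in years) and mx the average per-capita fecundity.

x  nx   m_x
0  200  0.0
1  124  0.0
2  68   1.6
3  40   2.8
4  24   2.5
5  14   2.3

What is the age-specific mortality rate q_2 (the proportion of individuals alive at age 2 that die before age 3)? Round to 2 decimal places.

0.41

lx = nx/n0 = nx/200: 1, 0.62, 0.34, 0.2, 0.12, 0.07
q_2 = (l_2 − l_3) / l_2 = (0.34 − 0.2) / 0.34
     = 0.14 / 0.34 = 0.411765… → 0.41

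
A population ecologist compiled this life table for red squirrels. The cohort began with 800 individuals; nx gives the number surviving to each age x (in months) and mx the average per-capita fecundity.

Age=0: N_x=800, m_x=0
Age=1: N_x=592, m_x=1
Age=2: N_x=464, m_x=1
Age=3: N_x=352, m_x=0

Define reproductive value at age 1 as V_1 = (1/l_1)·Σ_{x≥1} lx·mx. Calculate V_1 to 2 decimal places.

1.78

lx = nx/n0 = nx/800: 1, 0.74, 0.58, 0.44
lx·mx for x ≥ 1: 0.74, 0.58, 0 → sum = 1.32
V_1 = 1.32 / l_1 = 1.32 / 0.74 = 1.783784… → 1.78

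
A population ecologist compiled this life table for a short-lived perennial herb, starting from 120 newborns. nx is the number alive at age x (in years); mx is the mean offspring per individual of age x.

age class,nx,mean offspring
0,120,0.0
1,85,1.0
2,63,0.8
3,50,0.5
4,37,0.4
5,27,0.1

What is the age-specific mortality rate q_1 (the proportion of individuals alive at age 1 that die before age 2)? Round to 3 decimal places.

lx = nx/n0 = nx/120: 1, 0.70833…, 0.525, 0.41667…, 0.30833…, 0.225
q_1 = (l_1 − l_2) / l_1 = (0.708333… − 0.525) / 0.708333…
     = 0.183333… / 0.708333… = 0.258824… → 0.259

0.259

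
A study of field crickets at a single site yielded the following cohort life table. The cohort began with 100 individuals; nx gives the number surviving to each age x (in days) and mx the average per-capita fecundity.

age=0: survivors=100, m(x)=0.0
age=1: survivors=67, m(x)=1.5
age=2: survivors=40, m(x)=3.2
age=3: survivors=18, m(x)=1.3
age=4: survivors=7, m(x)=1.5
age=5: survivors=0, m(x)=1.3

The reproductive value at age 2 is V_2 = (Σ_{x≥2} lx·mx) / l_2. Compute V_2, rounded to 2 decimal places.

lx = nx/n0 = nx/100: 1, 0.67, 0.4, 0.18, 0.07, 0
lx·mx for x ≥ 2: 1.28, 0.234, 0.105, 0 → sum = 1.619
V_2 = 1.619 / l_2 = 1.619 / 0.4 = 4.0475 → 4.05

4.05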